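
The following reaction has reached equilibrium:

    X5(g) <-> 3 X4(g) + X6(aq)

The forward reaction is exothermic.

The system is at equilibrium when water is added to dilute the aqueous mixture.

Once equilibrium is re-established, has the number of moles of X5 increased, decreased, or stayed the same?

Dilution lowers every aqueous concentration by the same factor. Δn_aq = 1 − 0 = +1, so the system shifts toward the side with more dissolved moles — to the right.
The net shift is to the right. X5 is a reactant, so its amount decreases.

decreases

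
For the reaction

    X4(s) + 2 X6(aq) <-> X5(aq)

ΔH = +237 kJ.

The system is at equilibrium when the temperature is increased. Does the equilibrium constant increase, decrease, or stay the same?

K depends on temperature via the van 't Hoff relation. The forward reaction is endothermic, so raising T increases K.

increases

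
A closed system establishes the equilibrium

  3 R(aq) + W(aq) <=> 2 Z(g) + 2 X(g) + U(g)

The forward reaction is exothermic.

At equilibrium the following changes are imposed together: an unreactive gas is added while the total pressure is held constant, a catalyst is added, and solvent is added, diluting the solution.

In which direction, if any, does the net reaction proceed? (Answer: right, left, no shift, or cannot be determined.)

Adding inert gas at constant total pressure expands the volume and lowers every reacting partial pressure. With Δn_gas = 5 − 0 = +5, Q moves away from K toward the side with fewer gas moles, so the system shifts toward the side with more gas moles — to the right.
A catalyst speeds both forward and reverse rates equally; it changes neither Q nor K — no shift from this change.
Dilution lowers every aqueous concentration by the same factor. Δn_aq = 0 − 4 = -4, so the system shifts toward the side with more dissolved moles — to the left.
The individual effects push in opposite directions; without quantitative information the net direction cannot be determined.

cannot be determined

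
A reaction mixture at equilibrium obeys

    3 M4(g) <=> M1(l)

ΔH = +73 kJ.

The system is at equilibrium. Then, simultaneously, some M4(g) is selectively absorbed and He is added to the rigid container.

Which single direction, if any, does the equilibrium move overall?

left

Removing M4 (g), a reactant, drives the reaction to the left.
At constant volume, adding an inert gas leaves every reacting species' partial pressure unchanged, so Q is unchanged — no shift from this change.
Only the nonzero effect(s) matter; the net shift is to the left.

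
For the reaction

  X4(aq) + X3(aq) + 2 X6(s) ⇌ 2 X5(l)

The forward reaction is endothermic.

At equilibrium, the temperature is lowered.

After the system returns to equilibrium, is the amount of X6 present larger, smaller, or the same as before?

The forward reaction is endothermic. Lowering T favours the exothermic direction — shift to the left.
The net shift is to the left. X6 is a reactant, so its amount increases.

increases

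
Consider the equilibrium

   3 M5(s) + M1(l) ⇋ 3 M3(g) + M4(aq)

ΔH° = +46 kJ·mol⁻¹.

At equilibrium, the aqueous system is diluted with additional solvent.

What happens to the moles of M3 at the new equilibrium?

Dilution lowers every aqueous concentration by the same factor. Δn_aq = 1 − 0 = +1, so the system shifts toward the side with more dissolved moles — to the right.
The net shift is to the right. M3 is a product, so its amount increases.

increases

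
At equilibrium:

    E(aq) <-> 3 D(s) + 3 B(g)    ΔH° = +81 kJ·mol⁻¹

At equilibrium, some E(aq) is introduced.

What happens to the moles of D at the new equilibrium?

Adding E (aq), a reactant, drives the reaction to the right.
The net shift is to the right. D is a product, so its amount increases.

increases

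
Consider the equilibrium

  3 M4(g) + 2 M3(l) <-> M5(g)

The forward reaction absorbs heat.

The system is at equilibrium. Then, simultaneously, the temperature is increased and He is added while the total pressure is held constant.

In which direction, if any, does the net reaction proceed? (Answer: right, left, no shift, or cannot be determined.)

cannot be determined

The forward reaction is endothermic. Raising T favours the endothermic direction — shift to the right.
Adding inert gas at constant total pressure expands the volume and lowers every reacting partial pressure. With Δn_gas = 1 − 3 = -2, Q moves away from K toward the side with fewer gas moles, so the system shifts toward the side with more gas moles — to the left.
The individual effects push in opposite directions; without quantitative information the net direction cannot be determined.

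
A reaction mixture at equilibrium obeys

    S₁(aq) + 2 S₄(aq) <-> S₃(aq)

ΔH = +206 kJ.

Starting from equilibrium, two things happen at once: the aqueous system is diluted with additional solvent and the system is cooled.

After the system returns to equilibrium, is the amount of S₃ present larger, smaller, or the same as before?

decreases

Dilution lowers every aqueous concentration by the same factor. Δn_aq = 1 − 3 = -2, so the system shifts toward the side with more dissolved moles — to the left.
The forward reaction is endothermic. Lowering T favours the exothermic direction — shift to the left.
The net shift is to the left. S₃ is a product, so its amount decreases.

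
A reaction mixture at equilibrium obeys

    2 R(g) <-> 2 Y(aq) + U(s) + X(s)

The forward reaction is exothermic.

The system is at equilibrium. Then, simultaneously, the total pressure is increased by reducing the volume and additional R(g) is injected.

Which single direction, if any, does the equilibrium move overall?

right

Gas moles: reactants 2, products 0 (Δn_gas = -2). Compression shifts the system toward the side with fewer moles of gas — to the right.
Adding R (g), a reactant, drives the reaction to the right.
All effects act in the same direction — net shift to the right.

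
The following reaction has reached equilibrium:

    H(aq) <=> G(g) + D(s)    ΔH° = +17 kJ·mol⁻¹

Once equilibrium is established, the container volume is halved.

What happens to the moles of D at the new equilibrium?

Gas moles: reactants 0, products 1 (Δn_gas = +1). Compression shifts the system toward the side with fewer moles of gas — to the left.
The net shift is to the left. D is a product, so its amount decreases.

decreases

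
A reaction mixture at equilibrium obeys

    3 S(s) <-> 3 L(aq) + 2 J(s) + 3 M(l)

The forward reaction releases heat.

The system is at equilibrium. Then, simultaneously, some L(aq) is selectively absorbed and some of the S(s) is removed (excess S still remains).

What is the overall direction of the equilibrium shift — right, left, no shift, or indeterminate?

right

Removing L (aq), a product, drives the reaction to the right.
S is a pure solid; its activity is 1 regardless of amount, so Q is unaffected — no shift from this change.
Only the nonzero effect(s) matter; the net shift is to the right.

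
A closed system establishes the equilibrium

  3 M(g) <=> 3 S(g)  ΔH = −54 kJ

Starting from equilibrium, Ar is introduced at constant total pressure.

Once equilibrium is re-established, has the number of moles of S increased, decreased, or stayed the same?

unchanged

Adding inert gas at constant total pressure expands the volume, scaling every reacting partial pressure by the same factor. Δn_gas = 3 − 3 = 0, so Q is unchanged — no shift.
No net shift occurs, so the amount of S is unchanged.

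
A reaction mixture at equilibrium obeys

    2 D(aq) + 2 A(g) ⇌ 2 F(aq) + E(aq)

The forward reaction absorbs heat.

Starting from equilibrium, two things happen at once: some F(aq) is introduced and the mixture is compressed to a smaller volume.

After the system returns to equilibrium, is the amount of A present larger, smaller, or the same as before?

Adding F (aq), a product, drives the reaction to the left.
Gas moles: reactants 2, products 0 (Δn_gas = -2). Compression shifts the system toward the side with fewer moles of gas — to the right.
The two effects oppose each other, so the net shift — and hence the change in A — cannot be determined from the given information.

cannot be determined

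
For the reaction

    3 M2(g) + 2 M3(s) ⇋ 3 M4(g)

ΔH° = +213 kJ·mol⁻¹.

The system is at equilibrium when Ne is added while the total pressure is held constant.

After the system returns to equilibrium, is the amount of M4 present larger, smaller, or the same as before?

unchanged

Adding inert gas at constant total pressure expands the volume, scaling every reacting partial pressure by the same factor. Δn_gas = 3 − 3 = 0, so Q is unchanged — no shift.
No net shift occurs, so the amount of M4 is unchanged.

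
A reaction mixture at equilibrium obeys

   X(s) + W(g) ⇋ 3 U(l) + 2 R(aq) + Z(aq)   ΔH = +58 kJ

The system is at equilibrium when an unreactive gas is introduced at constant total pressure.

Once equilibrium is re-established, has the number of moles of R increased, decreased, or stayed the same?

decreases

Adding inert gas at constant total pressure expands the volume and lowers every reacting partial pressure. With Δn_gas = 0 − 1 = -1, Q moves away from K toward the side with fewer gas moles, so the system shifts toward the side with more gas moles — to the left.
The net shift is to the left. R is a product, so its amount decreases.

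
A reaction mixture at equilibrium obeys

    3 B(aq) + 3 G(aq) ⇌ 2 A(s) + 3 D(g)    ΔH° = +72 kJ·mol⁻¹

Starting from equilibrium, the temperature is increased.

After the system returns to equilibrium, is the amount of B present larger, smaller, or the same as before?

The forward reaction is endothermic. Raising T favours the endothermic direction — shift to the right.
The net shift is to the right. B is a reactant, so its amount decreases.

decreases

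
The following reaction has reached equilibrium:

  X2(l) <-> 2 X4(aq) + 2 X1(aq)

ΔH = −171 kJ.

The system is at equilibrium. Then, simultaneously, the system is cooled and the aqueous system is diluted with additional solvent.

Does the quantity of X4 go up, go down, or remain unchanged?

increases

The forward reaction is exothermic. Lowering T favours the exothermic direction — shift to the right.
Dilution lowers every aqueous concentration by the same factor. Δn_aq = 4 − 0 = +4, so the system shifts toward the side with more dissolved moles — to the right.
The net shift is to the right. X4 is a product, so its amount increases.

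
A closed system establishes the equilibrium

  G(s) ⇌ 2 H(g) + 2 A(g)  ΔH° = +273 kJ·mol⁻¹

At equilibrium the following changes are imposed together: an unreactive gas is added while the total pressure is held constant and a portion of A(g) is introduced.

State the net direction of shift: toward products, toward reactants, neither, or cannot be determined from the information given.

cannot be determined

Adding inert gas at constant total pressure expands the volume and lowers every reacting partial pressure. With Δn_gas = 4 − 0 = +4, Q moves away from K toward the side with fewer gas moles, so the system shifts toward the side with more gas moles — to the right.
Adding A (g), a product, drives the reaction to the left.
The individual effects push in opposite directions; without quantitative information the net direction cannot be determined.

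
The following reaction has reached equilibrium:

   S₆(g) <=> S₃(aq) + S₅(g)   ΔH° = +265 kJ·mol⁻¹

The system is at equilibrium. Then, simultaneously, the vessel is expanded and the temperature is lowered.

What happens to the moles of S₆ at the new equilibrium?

increases

Gas moles: reactants 1, products 1. Δn_gas = 0, so a volume change leaves Q equal to K — no shift from this change.
The forward reaction is endothermic. Lowering T favours the exothermic direction — shift to the left.
The net shift is to the left. S₆ is a reactant, so its amount increases.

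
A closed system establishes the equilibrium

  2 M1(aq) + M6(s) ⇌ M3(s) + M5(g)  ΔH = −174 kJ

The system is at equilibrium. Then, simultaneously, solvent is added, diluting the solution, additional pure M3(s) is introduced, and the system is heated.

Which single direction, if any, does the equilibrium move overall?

Dilution lowers every aqueous concentration by the same factor. Δn_aq = 0 − 2 = -2, so the system shifts toward the side with more dissolved moles — to the left.
M3 is a pure solid; its activity is 1 regardless of amount, so Q is unaffected — no shift from this change.
The forward reaction is exothermic. Raising T favours the endothermic direction — shift to the left.
Only the nonzero effect(s) matter; the net shift is to the left.

left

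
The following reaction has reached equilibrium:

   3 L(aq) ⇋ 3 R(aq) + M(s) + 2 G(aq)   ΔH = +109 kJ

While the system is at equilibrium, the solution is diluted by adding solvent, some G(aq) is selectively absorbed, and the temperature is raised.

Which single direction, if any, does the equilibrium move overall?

right

Dilution lowers every aqueous concentration by the same factor. Δn_aq = 5 − 3 = +2, so the system shifts toward the side with more dissolved moles — to the right.
Removing G (aq), a product, drives the reaction to the right.
The forward reaction is endothermic. Raising T favours the endothermic direction — shift to the right.
All effects act in the same direction — net shift to the right.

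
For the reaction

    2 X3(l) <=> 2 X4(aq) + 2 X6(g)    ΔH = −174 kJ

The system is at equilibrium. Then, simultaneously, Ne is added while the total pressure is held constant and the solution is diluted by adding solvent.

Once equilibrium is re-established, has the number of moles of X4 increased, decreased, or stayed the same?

increases

Adding inert gas at constant total pressure expands the volume and lowers every reacting partial pressure. With Δn_gas = 2 − 0 = +2, Q moves away from K toward the side with fewer gas moles, so the system shifts toward the side with more gas moles — to the right.
Dilution lowers every aqueous concentration by the same factor. Δn_aq = 2 − 0 = +2, so the system shifts toward the side with more dissolved moles — to the right.
The net shift is to the right. X4 is a product, so its amount increases.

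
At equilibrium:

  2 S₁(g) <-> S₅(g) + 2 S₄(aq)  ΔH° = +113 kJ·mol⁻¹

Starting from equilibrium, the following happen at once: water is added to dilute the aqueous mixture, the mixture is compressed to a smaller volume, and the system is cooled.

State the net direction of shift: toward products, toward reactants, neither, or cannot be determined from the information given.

Dilution lowers every aqueous concentration by the same factor. Δn_aq = 2 − 0 = +2, so the system shifts toward the side with more dissolved moles — to the right.
Gas moles: reactants 2, products 1 (Δn_gas = -1). Compression shifts the system toward the side with fewer moles of gas — to the right.
The forward reaction is endothermic. Lowering T favours the exothermic direction — shift to the left.
The individual effects push in opposite directions; without quantitative information the net direction cannot be determined.

cannot be determined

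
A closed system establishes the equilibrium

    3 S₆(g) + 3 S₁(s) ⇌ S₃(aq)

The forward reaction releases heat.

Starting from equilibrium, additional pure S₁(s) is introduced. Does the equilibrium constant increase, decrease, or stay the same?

unchanged

The equilibrium constant depends only on temperature. This perturbation changes neither the position of equilibrium nor K.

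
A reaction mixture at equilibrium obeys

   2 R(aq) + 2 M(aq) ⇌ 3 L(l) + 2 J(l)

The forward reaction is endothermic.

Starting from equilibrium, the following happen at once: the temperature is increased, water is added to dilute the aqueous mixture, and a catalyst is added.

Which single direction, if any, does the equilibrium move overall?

The forward reaction is endothermic. Raising T favours the endothermic direction — shift to the right.
Dilution lowers every aqueous concentration by the same factor. Δn_aq = 0 − 4 = -4, so the system shifts toward the side with more dissolved moles — to the left.
A catalyst speeds both forward and reverse rates equally; it changes neither Q nor K — no shift from this change.
The individual effects push in opposite directions; without quantitative information the net direction cannot be determined.

cannot be determined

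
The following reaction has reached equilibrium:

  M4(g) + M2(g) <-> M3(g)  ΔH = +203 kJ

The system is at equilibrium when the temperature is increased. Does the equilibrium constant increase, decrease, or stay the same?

increases

K depends on temperature via the van 't Hoff relation. The forward reaction is endothermic, so raising T increases K.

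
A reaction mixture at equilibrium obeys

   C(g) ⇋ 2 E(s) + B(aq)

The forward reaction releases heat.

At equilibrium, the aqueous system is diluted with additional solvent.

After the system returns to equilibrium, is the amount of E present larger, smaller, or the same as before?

increases

Dilution lowers every aqueous concentration by the same factor. Δn_aq = 1 − 0 = +1, so the system shifts toward the side with more dissolved moles — to the right.
The net shift is to the right. E is a product, so its amount increases.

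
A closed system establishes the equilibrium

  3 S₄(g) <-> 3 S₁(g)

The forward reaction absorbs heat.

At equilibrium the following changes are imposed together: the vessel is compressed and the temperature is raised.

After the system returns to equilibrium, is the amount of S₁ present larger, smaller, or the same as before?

Gas moles: reactants 3, products 3. Δn_gas = 0, so a volume change leaves Q equal to K — no shift from this change.
The forward reaction is endothermic. Raising T favours the endothermic direction — shift to the right.
The net shift is to the right. S₁ is a product, so its amount increases.

increases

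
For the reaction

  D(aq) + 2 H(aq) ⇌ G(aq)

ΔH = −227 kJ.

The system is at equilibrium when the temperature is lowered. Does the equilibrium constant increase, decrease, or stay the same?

increases

K depends on temperature via the van 't Hoff relation. The forward reaction is exothermic, so lowering T increases K.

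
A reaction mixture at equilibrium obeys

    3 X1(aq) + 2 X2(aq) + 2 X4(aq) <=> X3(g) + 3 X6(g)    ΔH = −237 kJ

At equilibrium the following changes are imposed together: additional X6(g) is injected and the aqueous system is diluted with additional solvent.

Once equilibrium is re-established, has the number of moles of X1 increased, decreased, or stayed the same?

Adding X6 (g), a product, drives the reaction to the left.
Dilution lowers every aqueous concentration by the same factor. Δn_aq = 0 − 7 = -7, so the system shifts toward the side with more dissolved moles — to the left.
The net shift is to the left. X1 is a reactant, so its amount increases.

increases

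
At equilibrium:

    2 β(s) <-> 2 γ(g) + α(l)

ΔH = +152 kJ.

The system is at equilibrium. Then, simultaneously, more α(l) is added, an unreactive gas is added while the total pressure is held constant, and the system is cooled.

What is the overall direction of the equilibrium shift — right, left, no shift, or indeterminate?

α is a pure liquid; its activity is 1 regardless of amount, so Q is unaffected — no shift from this change.
Adding inert gas at constant total pressure expands the volume and lowers every reacting partial pressure. With Δn_gas = 2 − 0 = +2, Q moves away from K toward the side with fewer gas moles, so the system shifts toward the side with more gas moles — to the right.
The forward reaction is endothermic. Lowering T favours the exothermic direction — shift to the left.
The individual effects push in opposite directions; without quantitative information the net direction cannot be determined.

cannot be determined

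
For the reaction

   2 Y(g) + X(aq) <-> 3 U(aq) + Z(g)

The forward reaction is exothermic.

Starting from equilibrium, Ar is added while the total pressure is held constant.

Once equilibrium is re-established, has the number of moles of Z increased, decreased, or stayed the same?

decreases

Adding inert gas at constant total pressure expands the volume and lowers every reacting partial pressure. With Δn_gas = 1 − 2 = -1, Q moves away from K toward the side with fewer gas moles, so the system shifts toward the side with more gas moles — to the left.
The net shift is to the left. Z is a product, so its amount decreases.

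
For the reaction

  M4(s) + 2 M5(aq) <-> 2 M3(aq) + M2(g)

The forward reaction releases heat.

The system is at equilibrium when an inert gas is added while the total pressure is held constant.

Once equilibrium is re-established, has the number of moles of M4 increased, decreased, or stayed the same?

Adding inert gas at constant total pressure expands the volume and lowers every reacting partial pressure. With Δn_gas = 1 − 0 = +1, Q moves away from K toward the side with fewer gas moles, so the system shifts toward the side with more gas moles — to the right.
The net shift is to the right. M4 is a reactant, so its amount decreases.

decreases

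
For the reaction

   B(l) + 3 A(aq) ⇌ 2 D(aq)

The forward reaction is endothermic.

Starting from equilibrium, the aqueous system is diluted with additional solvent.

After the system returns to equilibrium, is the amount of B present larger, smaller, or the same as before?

increases

Dilution lowers every aqueous concentration by the same factor. Δn_aq = 2 − 3 = -1, so the system shifts toward the side with more dissolved moles — to the left.
The net shift is to the left. B is a reactant, so its amount increases.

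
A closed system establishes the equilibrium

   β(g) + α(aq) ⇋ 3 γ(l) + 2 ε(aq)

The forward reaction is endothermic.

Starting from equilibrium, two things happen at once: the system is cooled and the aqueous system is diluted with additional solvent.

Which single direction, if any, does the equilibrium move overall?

cannot be determined

The forward reaction is endothermic. Lowering T favours the exothermic direction — shift to the left.
Dilution lowers every aqueous concentration by the same factor. Δn_aq = 2 − 1 = +1, so the system shifts toward the side with more dissolved moles — to the right.
The individual effects push in opposite directions; without quantitative information the net direction cannot be determined.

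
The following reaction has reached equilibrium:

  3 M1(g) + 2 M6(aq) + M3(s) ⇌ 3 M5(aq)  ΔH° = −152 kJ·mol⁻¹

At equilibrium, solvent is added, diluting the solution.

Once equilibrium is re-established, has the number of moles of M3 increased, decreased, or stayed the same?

decreases

Dilution lowers every aqueous concentration by the same factor. Δn_aq = 3 − 2 = +1, so the system shifts toward the side with more dissolved moles — to the right.
The net shift is to the right. M3 is a reactant, so its amount decreases.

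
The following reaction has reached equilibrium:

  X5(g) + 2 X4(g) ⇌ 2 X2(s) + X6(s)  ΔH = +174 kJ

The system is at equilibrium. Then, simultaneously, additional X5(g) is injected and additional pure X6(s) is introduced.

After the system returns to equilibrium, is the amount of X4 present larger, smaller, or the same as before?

decreases

Adding X5 (g), a reactant, drives the reaction to the right.
X6 is a pure solid; its activity is 1 regardless of amount, so Q is unaffected — no shift from this change.
The net shift is to the right. X4 is a reactant, so its amount decreases.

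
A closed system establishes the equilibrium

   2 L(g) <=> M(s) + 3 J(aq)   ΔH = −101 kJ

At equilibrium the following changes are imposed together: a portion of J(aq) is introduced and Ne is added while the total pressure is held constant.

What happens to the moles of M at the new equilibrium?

decreases

Adding J (aq), a product, drives the reaction to the left.
Adding inert gas at constant total pressure expands the volume and lowers every reacting partial pressure. With Δn_gas = 0 − 2 = -2, Q moves away from K toward the side with fewer gas moles, so the system shifts toward the side with more gas moles — to the left.
The net shift is to the left. M is a product, so its amount decreases.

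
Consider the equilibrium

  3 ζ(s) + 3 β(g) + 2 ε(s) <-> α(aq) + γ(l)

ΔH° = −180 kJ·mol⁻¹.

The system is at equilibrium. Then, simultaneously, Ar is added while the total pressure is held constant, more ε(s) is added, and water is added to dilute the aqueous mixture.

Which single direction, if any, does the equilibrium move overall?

Adding inert gas at constant total pressure expands the volume and lowers every reacting partial pressure. With Δn_gas = 0 − 3 = -3, Q moves away from K toward the side with fewer gas moles, so the system shifts toward the side with more gas moles — to the left.
ε is a pure solid; its activity is 1 regardless of amount, so Q is unaffected — no shift from this change.
Dilution lowers every aqueous concentration by the same factor. Δn_aq = 1 − 0 = +1, so the system shifts toward the side with more dissolved moles — to the right.
The individual effects push in opposite directions; without quantitative information the net direction cannot be determined.

cannot be determined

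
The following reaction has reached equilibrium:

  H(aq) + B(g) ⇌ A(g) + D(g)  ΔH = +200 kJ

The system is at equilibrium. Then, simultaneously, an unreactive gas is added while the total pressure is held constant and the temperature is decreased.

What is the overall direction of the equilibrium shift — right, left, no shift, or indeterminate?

Adding inert gas at constant total pressure expands the volume and lowers every reacting partial pressure. With Δn_gas = 2 − 1 = +1, Q moves away from K toward the side with fewer gas moles, so the system shifts toward the side with more gas moles — to the right.
The forward reaction is endothermic. Lowering T favours the exothermic direction — shift to the left.
The individual effects push in opposite directions; without quantitative information the net direction cannot be determined.

cannot be determined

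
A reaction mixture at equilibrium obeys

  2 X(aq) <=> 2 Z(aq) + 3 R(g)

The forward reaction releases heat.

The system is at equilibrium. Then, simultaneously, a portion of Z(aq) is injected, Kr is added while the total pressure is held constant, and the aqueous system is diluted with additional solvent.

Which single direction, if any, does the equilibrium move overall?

cannot be determined

Adding Z (aq), a product, drives the reaction to the left.
Adding inert gas at constant total pressure expands the volume and lowers every reacting partial pressure. With Δn_gas = 3 − 0 = +3, Q moves away from K toward the side with fewer gas moles, so the system shifts toward the side with more gas moles — to the right.
Dilution scales every aqueous concentration by the same factor. Δn_aq = 2 − 2 = 0, so Q is unchanged — no shift.
The individual effects push in opposite directions; without quantitative information the net direction cannot be determined.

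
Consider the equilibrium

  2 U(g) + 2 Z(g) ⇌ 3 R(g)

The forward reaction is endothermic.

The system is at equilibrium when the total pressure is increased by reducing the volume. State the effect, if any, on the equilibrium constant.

unchanged

The equilibrium constant depends only on temperature. This perturbation may move the position of equilibrium, but since T is unchanged, K itself is unchanged.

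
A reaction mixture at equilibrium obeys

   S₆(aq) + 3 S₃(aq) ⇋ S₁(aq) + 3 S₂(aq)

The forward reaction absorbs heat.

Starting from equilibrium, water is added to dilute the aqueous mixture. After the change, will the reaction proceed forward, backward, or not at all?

no shift

Dilution scales every aqueous concentration by the same factor. Δn_aq = 4 − 4 = 0, so Q is unchanged — no shift.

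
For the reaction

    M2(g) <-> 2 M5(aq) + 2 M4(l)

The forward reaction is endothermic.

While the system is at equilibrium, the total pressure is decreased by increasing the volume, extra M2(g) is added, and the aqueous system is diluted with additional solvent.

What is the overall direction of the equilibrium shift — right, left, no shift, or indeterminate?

cannot be determined

Gas moles: reactants 1, products 0 (Δn_gas = -1). Expansion shifts the system toward the side with more moles of gas — to the left.
Adding M2 (g), a reactant, drives the reaction to the right.
Dilution lowers every aqueous concentration by the same factor. Δn_aq = 2 − 0 = +2, so the system shifts toward the side with more dissolved moles — to the right.
The individual effects push in opposite directions; without quantitative information the net direction cannot be determined.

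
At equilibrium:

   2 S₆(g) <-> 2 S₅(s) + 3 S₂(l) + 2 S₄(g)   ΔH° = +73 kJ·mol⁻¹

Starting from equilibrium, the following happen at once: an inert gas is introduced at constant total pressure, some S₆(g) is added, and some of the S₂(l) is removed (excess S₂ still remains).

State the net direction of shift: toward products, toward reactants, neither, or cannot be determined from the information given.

right

Adding inert gas at constant total pressure expands the volume, scaling every reacting partial pressure by the same factor. Δn_gas = 2 − 2 = 0, so Q is unchanged — no shift.
Adding S₆ (g), a reactant, drives the reaction to the right.
S₂ is a pure liquid; its activity is 1 regardless of amount, so Q is unaffected — no shift from this change.
Only the nonzero effect(s) matter; the net shift is to the right.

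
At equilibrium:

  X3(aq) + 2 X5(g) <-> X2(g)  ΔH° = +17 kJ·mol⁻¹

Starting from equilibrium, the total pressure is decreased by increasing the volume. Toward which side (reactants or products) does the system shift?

left

Gas moles: reactants 2, products 1 (Δn_gas = -1). Expansion shifts the system toward the side with more moles of gas — to the left.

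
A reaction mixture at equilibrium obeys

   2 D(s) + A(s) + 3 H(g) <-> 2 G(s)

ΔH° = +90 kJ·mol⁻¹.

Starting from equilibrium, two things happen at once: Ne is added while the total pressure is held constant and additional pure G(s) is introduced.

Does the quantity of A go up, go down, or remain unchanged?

Adding inert gas at constant total pressure expands the volume and lowers every reacting partial pressure. With Δn_gas = 0 − 3 = -3, Q moves away from K toward the side with fewer gas moles, so the system shifts toward the side with more gas moles — to the left.
G is a pure solid; its activity is 1 regardless of amount, so Q is unaffected — no shift from this change.
The net shift is to the left. A is a reactant, so its amount increases.

increases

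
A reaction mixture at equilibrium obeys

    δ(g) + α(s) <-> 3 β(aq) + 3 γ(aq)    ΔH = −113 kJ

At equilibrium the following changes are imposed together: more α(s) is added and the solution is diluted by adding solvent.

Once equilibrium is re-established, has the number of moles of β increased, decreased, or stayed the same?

α is a pure solid; its activity is 1 regardless of amount, so Q is unaffected — no shift from this change.
Dilution lowers every aqueous concentration by the same factor. Δn_aq = 6 − 0 = +6, so the system shifts toward the side with more dissolved moles — to the right.
The net shift is to the right. β is a product, so its amount increases.

increases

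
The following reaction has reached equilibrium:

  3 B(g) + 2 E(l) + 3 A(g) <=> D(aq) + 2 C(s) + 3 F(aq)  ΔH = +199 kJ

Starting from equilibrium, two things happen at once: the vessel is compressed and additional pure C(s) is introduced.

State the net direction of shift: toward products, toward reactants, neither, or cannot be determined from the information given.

Gas moles: reactants 6, products 0 (Δn_gas = -6). Compression shifts the system toward the side with fewer moles of gas — to the right.
C is a pure solid; its activity is 1 regardless of amount, so Q is unaffected — no shift from this change.
Only the nonzero effect(s) matter; the net shift is to the right.

right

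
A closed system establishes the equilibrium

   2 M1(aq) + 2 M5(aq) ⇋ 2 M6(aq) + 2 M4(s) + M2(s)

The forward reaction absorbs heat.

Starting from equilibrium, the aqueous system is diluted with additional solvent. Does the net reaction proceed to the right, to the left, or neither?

Dilution lowers every aqueous concentration by the same factor. Δn_aq = 2 − 4 = -2, so the system shifts toward the side with more dissolved moles — to the left.

left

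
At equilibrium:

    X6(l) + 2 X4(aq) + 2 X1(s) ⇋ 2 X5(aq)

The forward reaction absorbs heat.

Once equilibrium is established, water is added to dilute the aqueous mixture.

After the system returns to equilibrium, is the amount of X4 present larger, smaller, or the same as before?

unchanged

Dilution scales every aqueous concentration by the same factor. Δn_aq = 2 − 2 = 0, so Q is unchanged — no shift.
No net shift occurs, so the amount of X4 is unchanged.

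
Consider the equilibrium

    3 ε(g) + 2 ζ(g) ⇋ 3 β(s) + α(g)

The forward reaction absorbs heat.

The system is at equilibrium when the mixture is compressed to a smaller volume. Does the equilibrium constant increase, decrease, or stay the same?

unchanged

The equilibrium constant depends only on temperature. This perturbation may move the position of equilibrium, but since T is unchanged, K itself is unchanged.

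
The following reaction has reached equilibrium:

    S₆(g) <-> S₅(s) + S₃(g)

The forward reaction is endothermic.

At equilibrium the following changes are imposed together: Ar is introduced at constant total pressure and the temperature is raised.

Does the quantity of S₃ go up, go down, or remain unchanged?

increases

Adding inert gas at constant total pressure expands the volume, scaling every reacting partial pressure by the same factor. Δn_gas = 1 − 1 = 0, so Q is unchanged — no shift.
The forward reaction is endothermic. Raising T favours the endothermic direction — shift to the right.
The net shift is to the right. S₃ is a product, so its amount increases.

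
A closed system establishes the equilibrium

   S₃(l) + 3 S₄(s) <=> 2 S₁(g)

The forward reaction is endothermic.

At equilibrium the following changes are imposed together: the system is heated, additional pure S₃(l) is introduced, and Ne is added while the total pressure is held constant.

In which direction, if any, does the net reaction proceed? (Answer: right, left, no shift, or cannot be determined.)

The forward reaction is endothermic. Raising T favours the endothermic direction — shift to the right.
S₃ is a pure liquid; its activity is 1 regardless of amount, so Q is unaffected — no shift from this change.
Adding inert gas at constant total pressure expands the volume and lowers every reacting partial pressure. With Δn_gas = 2 − 0 = +2, Q moves away from K toward the side with fewer gas moles, so the system shifts toward the side with more gas moles — to the right.
Only the nonzero effect(s) matter; the net shift is to the right.

right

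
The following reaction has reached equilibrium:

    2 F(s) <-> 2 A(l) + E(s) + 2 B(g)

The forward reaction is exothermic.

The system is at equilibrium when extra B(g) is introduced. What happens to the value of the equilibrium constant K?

The equilibrium constant depends only on temperature. This perturbation may move the position of equilibrium, but since T is unchanged, K itself is unchanged.

unchanged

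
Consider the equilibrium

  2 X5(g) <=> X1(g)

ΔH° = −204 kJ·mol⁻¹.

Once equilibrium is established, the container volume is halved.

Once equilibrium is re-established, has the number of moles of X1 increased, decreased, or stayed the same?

Gas moles: reactants 2, products 1 (Δn_gas = -1). Compression shifts the system toward the side with fewer moles of gas — to the right.
The net shift is to the right. X1 is a product, so its amount increases.

increases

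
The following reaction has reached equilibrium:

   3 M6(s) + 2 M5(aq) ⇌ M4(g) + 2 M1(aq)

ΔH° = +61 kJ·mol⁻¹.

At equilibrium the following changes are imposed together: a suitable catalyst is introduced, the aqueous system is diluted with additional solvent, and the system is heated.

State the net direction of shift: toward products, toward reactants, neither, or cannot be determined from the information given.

A catalyst speeds both forward and reverse rates equally; it changes neither Q nor K — no shift from this change.
Dilution scales every aqueous concentration by the same factor. Δn_aq = 2 − 2 = 0, so Q is unchanged — no shift.
The forward reaction is endothermic. Raising T favours the endothermic direction — shift to the right.
Only the nonzero effect(s) matter; the net shift is to the right.

right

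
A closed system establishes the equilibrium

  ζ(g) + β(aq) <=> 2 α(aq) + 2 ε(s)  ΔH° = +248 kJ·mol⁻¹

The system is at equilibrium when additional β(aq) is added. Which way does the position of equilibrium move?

right

Adding β (aq), a reactant, drives the reaction to the right.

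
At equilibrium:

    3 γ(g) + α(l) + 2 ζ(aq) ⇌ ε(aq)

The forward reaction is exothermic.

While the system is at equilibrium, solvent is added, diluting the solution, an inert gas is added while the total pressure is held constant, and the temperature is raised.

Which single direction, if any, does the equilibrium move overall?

left

Dilution lowers every aqueous concentration by the same factor. Δn_aq = 1 − 2 = -1, so the system shifts toward the side with more dissolved moles — to the left.
Adding inert gas at constant total pressure expands the volume and lowers every reacting partial pressure. With Δn_gas = 0 − 3 = -3, Q moves away from K toward the side with fewer gas moles, so the system shifts toward the side with more gas moles — to the left.
The forward reaction is exothermic. Raising T favours the endothermic direction — shift to the left.
All effects act in the same direction — net shift to the left.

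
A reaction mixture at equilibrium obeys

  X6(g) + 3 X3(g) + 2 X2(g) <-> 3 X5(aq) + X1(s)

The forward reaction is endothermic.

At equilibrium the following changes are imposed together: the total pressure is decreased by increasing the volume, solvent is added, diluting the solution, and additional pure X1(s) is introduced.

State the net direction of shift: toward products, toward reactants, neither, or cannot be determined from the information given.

Gas moles: reactants 6, products 0 (Δn_gas = -6). Expansion shifts the system toward the side with more moles of gas — to the left.
Dilution lowers every aqueous concentration by the same factor. Δn_aq = 3 − 0 = +3, so the system shifts toward the side with more dissolved moles — to the right.
X1 is a pure solid; its activity is 1 regardless of amount, so Q is unaffected — no shift from this change.
The individual effects push in opposite directions; without quantitative information the net direction cannot be determined.

cannot be determined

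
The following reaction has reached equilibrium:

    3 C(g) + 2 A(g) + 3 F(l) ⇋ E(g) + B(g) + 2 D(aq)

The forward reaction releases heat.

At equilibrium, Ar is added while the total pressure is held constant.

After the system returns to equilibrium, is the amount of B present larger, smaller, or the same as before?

decreases

Adding inert gas at constant total pressure expands the volume and lowers every reacting partial pressure. With Δn_gas = 2 − 5 = -3, Q moves away from K toward the side with fewer gas moles, so the system shifts toward the side with more gas moles — to the left.
The net shift is to the left. B is a product, so its amount decreases.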